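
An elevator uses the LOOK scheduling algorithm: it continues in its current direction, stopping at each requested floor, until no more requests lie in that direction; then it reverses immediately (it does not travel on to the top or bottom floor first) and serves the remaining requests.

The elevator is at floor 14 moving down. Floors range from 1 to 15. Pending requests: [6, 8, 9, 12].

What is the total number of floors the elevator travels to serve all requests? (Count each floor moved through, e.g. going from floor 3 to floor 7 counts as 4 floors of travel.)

Answer: 8

Derivation:
Start at floor 14 moving down, LOOK stop order: [12, 9, 8, 6]
  14 → 12: |12-14| = 2, total = 2
  12 → 9: |9-12| = 3, total = 5
  9 → 8: |8-9| = 1, total = 6
  8 → 6: |6-8| = 2, total = 8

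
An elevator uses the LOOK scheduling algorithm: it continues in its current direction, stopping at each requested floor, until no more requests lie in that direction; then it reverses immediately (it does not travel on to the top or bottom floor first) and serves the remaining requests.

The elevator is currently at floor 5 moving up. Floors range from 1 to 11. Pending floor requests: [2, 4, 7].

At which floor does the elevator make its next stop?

Answer: 7

Derivation:
Current floor: 5, direction: up
Requests above: [7]
Requests below: [2, 4]
Moving up and requests lie above → nearest above is min([7]) = 7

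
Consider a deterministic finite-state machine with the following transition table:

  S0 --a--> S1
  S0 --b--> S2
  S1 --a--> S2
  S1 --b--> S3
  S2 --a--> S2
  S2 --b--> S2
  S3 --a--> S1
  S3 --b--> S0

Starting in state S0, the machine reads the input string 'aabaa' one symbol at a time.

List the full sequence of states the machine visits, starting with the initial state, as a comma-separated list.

Answer: S0, S1, S2, S2, S2, S2

Derivation:
Start: S0
  read 'a': S0 --a--> S1
  read 'a': S1 --a--> S2
  read 'b': S2 --b--> S2
  read 'a': S2 --a--> S2
  read 'a': S2 --a--> S2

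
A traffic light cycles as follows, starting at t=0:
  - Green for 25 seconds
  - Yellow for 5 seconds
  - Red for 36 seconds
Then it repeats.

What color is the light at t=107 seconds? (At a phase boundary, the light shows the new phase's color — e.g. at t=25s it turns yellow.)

Cycle length = 25 + 5 + 36 = 66s
t = 107, phase_t = 107 mod 66 = 41
41 >= 30 → RED

Answer: red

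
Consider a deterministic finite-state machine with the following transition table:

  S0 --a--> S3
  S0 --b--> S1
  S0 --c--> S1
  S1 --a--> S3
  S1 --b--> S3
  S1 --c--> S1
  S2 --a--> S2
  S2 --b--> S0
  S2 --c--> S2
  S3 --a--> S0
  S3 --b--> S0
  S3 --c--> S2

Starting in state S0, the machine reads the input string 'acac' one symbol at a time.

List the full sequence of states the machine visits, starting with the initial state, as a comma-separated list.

Start: S0
  read 'a': S0 --a--> S3
  read 'c': S3 --c--> S2
  read 'a': S2 --a--> S2
  read 'c': S2 --c--> S2

Answer: S0, S3, S2, S2, S2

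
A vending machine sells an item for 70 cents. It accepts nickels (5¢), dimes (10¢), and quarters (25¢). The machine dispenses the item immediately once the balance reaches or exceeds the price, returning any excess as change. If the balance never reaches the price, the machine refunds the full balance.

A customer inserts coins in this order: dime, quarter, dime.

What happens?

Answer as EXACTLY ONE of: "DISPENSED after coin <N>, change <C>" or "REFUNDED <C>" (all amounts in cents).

Answer: REFUNDED 45

Derivation:
Price: 70¢
Coin 1 (dime, 10¢): balance = 10¢
Coin 2 (quarter, 25¢): balance = 35¢
Coin 3 (dime, 10¢): balance = 45¢
All coins inserted, balance 45¢ < price 70¢ → REFUND 45¢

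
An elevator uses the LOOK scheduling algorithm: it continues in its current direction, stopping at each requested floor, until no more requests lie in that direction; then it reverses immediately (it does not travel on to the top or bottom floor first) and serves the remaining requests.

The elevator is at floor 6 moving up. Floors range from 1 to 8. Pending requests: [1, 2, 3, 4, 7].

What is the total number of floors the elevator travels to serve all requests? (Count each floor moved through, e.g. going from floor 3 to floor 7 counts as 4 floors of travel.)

Start at floor 6 moving up, LOOK stop order: [7, 4, 3, 2, 1]
  6 → 7: |7-6| = 1, total = 1
  7 → 4: |4-7| = 3, total = 4
  4 → 3: |3-4| = 1, total = 5
  3 → 2: |2-3| = 1, total = 6
  2 → 1: |1-2| = 1, total = 7

Answer: 7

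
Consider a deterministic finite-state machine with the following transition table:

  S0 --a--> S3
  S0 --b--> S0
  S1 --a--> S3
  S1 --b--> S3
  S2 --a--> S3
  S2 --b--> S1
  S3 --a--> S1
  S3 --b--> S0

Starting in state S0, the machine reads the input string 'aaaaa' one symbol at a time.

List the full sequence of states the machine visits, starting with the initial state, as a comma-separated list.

Start: S0
  read 'a': S0 --a--> S3
  read 'a': S3 --a--> S1
  read 'a': S1 --a--> S3
  read 'a': S3 --a--> S1
  read 'a': S1 --a--> S3

Answer: S0, S3, S1, S3, S1, S3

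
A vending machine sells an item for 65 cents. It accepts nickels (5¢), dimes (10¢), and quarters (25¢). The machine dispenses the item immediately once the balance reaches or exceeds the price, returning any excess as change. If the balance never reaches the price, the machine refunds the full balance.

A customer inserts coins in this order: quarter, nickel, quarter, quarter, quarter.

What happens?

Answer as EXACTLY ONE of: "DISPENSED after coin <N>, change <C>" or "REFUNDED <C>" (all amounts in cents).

Answer: DISPENSED after coin 4, change 15

Derivation:
Price: 65¢
Coin 1 (quarter, 25¢): balance = 25¢
Coin 2 (nickel, 5¢): balance = 30¢
Coin 3 (quarter, 25¢): balance = 55¢
Coin 4 (quarter, 25¢): balance = 80¢
  → balance >= price → DISPENSE, change = 80 - 65 = 15¢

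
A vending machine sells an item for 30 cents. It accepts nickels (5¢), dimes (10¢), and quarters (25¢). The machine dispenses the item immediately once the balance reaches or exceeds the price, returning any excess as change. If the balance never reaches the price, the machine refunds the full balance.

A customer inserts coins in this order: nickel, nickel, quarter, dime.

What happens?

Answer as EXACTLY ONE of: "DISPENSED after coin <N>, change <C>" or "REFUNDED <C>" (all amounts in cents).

Answer: DISPENSED after coin 3, change 5

Derivation:
Price: 30¢
Coin 1 (nickel, 5¢): balance = 5¢
Coin 2 (nickel, 5¢): balance = 10¢
Coin 3 (quarter, 25¢): balance = 35¢
  → balance >= price → DISPENSE, change = 35 - 30 = 5¢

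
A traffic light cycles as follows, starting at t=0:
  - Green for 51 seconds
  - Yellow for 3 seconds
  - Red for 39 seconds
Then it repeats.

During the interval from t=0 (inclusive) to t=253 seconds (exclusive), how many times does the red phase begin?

Cycle = 51+3+39 = 93s
red phase starts at t = k*93 + 54 for k=0,1,2,...
Need k*93+54 < 253 → k < 2.140
k ∈ {0, ..., 2} → 3 starts

Answer: 3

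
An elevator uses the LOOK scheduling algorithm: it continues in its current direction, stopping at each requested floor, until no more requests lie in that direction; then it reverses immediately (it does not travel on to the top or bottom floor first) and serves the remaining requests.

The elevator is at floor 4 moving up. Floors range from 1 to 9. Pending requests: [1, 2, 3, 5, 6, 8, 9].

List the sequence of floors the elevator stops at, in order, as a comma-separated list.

Current: 4, moving UP
Serve above first (ascending): [5, 6, 8, 9]
Then reverse, serve below (descending): [3, 2, 1]

Answer: 5, 6, 8, 9, 3, 2, 1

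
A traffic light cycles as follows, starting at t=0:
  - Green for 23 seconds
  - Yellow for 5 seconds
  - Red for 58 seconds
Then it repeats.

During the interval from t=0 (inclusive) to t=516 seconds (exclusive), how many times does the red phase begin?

Answer: 6

Derivation:
Cycle = 23+5+58 = 86s
red phase starts at t = k*86 + 28 for k=0,1,2,...
Need k*86+28 < 516 → k < 5.674
k ∈ {0, ..., 5} → 6 starts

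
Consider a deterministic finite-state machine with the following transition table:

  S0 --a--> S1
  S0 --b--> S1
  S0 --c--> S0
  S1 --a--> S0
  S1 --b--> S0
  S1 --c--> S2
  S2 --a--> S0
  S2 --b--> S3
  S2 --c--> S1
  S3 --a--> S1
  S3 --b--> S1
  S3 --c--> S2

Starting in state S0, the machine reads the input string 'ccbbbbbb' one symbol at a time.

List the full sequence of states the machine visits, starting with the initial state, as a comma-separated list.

Start: S0
  read 'c': S0 --c--> S0
  read 'c': S0 --c--> S0
  read 'b': S0 --b--> S1
  read 'b': S1 --b--> S0
  read 'b': S0 --b--> S1
  read 'b': S1 --b--> S0
  read 'b': S0 --b--> S1
  read 'b': S1 --b--> S0

Answer: S0, S0, S0, S1, S0, S1, S0, S1, S0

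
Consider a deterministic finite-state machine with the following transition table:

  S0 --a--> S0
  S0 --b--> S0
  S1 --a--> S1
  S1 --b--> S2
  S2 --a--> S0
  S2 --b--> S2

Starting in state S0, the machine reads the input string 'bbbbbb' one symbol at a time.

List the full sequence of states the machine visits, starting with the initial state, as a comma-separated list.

Start: S0
  read 'b': S0 --b--> S0
  read 'b': S0 --b--> S0
  read 'b': S0 --b--> S0
  read 'b': S0 --b--> S0
  read 'b': S0 --b--> S0
  read 'b': S0 --b--> S0

Answer: S0, S0, S0, S0, S0, S0, S0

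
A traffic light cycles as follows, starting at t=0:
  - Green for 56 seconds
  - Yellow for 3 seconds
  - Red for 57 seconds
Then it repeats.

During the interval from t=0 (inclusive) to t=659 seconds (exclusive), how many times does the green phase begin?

Answer: 6

Derivation:
Cycle = 56+3+57 = 116s
green phase starts at t = k*116 + 0 for k=0,1,2,...
Need k*116+0 < 659 → k < 5.681
k ∈ {0, ..., 5} → 6 starts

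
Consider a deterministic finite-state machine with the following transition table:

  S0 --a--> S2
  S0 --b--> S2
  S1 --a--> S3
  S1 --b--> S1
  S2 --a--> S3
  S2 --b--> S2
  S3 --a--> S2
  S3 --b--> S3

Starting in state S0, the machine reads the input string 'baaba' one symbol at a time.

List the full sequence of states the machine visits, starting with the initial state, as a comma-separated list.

Answer: S0, S2, S3, S2, S2, S3

Derivation:
Start: S0
  read 'b': S0 --b--> S2
  read 'a': S2 --a--> S3
  read 'a': S3 --a--> S2
  read 'b': S2 --b--> S2
  read 'a': S2 --a--> S3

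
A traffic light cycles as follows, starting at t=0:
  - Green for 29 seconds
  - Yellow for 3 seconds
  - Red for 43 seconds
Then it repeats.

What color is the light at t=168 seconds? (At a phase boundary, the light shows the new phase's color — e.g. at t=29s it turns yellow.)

Cycle length = 29 + 3 + 43 = 75s
t = 168, phase_t = 168 mod 75 = 18
18 < 29 (green end) → GREEN

Answer: green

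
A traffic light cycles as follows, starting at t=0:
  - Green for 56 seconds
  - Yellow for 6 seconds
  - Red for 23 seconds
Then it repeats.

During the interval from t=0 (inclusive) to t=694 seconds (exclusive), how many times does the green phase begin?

Answer: 9

Derivation:
Cycle = 56+6+23 = 85s
green phase starts at t = k*85 + 0 for k=0,1,2,...
Need k*85+0 < 694 → k < 8.165
k ∈ {0, ..., 8} → 9 starts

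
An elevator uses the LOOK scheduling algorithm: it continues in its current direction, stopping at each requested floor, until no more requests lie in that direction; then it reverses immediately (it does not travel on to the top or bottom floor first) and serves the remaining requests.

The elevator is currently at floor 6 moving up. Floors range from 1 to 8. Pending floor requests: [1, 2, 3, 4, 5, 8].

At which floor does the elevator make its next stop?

Answer: 8

Derivation:
Current floor: 6, direction: up
Requests above: [8]
Requests below: [1, 2, 3, 4, 5]
Moving up and requests lie above → nearest above is min([8]) = 8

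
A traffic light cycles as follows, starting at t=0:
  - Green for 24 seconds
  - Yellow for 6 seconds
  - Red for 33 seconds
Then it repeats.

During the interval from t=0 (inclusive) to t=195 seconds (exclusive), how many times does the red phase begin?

Cycle = 24+6+33 = 63s
red phase starts at t = k*63 + 30 for k=0,1,2,...
Need k*63+30 < 195 → k < 2.619
k ∈ {0, ..., 2} → 3 starts

Answer: 3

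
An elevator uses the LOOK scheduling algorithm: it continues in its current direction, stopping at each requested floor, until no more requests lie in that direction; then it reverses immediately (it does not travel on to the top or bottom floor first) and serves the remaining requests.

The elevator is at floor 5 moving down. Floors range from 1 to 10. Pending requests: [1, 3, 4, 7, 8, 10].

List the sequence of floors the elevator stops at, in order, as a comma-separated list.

Current: 5, moving DOWN
Serve below first (descending): [4, 3, 1]
Then reverse, serve above (ascending): [7, 8, 10]

Answer: 4, 3, 1, 7, 8, 10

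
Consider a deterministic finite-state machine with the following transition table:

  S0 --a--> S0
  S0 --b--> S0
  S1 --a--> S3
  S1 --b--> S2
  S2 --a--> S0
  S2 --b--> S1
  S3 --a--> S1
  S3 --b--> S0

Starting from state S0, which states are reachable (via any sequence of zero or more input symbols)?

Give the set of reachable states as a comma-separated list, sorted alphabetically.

Answer: S0

Derivation:
BFS from S0:
  visit S0: S0--a-->S0 (seen), S0--b-->S0 (seen)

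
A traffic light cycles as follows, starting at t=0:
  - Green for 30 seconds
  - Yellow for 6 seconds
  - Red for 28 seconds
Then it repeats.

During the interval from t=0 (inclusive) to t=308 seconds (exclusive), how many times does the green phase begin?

Cycle = 30+6+28 = 64s
green phase starts at t = k*64 + 0 for k=0,1,2,...
Need k*64+0 < 308 → k < 4.812
k ∈ {0, ..., 4} → 5 starts

Answer: 5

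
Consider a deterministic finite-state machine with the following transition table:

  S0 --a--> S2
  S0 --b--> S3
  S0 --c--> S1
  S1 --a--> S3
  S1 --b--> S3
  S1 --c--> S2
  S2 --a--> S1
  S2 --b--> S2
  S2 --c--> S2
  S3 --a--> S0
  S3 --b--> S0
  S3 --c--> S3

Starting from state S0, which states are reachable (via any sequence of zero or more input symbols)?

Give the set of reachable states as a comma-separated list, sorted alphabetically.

Answer: S0, S1, S2, S3

Derivation:
BFS from S0:
  visit S0: S0--a-->S2 (new), S0--b-->S3 (new), S0--c-->S1 (new)
  visit S2: S2--a-->S1 (seen), S2--b-->S2 (seen), S2--c-->S2 (seen)
  visit S3: S3--a-->S0 (seen), S3--b-->S0 (seen), S3--c-->S3 (seen)
  visit S1: S1--a-->S3 (seen), S1--b-->S3 (seen), S1--c-->S2 (seen)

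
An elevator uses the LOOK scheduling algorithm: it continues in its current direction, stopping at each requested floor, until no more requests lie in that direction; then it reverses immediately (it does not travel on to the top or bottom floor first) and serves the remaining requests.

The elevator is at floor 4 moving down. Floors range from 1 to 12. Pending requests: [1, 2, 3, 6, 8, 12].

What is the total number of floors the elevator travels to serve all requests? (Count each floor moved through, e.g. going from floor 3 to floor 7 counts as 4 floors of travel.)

Start at floor 4 moving down, LOOK stop order: [3, 2, 1, 6, 8, 12]
  4 → 3: |3-4| = 1, total = 1
  3 → 2: |2-3| = 1, total = 2
  2 → 1: |1-2| = 1, total = 3
  1 → 6: |6-1| = 5, total = 8
  6 → 8: |8-6| = 2, total = 10
  8 → 12: |12-8| = 4, total = 14

Answer: 14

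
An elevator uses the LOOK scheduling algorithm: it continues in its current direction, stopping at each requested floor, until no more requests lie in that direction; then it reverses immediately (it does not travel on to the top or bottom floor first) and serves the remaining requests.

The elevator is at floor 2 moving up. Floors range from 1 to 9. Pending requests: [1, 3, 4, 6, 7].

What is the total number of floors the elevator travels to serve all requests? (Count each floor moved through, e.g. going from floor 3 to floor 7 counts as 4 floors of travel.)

Answer: 11

Derivation:
Start at floor 2 moving up, LOOK stop order: [3, 4, 6, 7, 1]
  2 → 3: |3-2| = 1, total = 1
  3 → 4: |4-3| = 1, total = 2
  4 → 6: |6-4| = 2, total = 4
  6 → 7: |7-6| = 1, total = 5
  7 → 1: |1-7| = 6, total = 11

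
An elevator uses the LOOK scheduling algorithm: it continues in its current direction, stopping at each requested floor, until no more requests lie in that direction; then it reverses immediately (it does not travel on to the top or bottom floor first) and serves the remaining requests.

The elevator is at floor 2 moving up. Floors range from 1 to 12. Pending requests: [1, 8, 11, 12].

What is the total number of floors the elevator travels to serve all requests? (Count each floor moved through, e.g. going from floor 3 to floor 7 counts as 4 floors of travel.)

Answer: 21

Derivation:
Start at floor 2 moving up, LOOK stop order: [8, 11, 12, 1]
  2 → 8: |8-2| = 6, total = 6
  8 → 11: |11-8| = 3, total = 9
  11 → 12: |12-11| = 1, total = 10
  12 → 1: |1-12| = 11, total = 21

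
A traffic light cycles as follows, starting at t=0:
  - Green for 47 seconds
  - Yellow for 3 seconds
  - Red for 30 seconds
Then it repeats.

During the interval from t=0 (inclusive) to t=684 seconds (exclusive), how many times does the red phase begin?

Cycle = 47+3+30 = 80s
red phase starts at t = k*80 + 50 for k=0,1,2,...
Need k*80+50 < 684 → k < 7.925
k ∈ {0, ..., 7} → 8 starts

Answer: 8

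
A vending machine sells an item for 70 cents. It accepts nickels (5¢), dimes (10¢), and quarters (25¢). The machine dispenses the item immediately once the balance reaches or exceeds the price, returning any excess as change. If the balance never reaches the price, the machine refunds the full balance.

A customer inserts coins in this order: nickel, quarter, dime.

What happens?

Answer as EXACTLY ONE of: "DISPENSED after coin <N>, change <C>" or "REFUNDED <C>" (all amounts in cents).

Answer: REFUNDED 40

Derivation:
Price: 70¢
Coin 1 (nickel, 5¢): balance = 5¢
Coin 2 (quarter, 25¢): balance = 30¢
Coin 3 (dime, 10¢): balance = 40¢
All coins inserted, balance 40¢ < price 70¢ → REFUND 40¢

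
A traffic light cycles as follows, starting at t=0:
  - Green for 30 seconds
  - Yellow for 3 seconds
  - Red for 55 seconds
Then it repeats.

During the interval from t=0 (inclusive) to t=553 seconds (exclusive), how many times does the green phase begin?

Answer: 7

Derivation:
Cycle = 30+3+55 = 88s
green phase starts at t = k*88 + 0 for k=0,1,2,...
Need k*88+0 < 553 → k < 6.284
k ∈ {0, ..., 6} → 7 starts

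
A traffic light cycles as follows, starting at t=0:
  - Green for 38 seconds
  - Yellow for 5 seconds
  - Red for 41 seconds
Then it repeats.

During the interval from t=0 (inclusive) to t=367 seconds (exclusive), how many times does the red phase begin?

Cycle = 38+5+41 = 84s
red phase starts at t = k*84 + 43 for k=0,1,2,...
Need k*84+43 < 367 → k < 3.857
k ∈ {0, ..., 3} → 4 starts

Answer: 4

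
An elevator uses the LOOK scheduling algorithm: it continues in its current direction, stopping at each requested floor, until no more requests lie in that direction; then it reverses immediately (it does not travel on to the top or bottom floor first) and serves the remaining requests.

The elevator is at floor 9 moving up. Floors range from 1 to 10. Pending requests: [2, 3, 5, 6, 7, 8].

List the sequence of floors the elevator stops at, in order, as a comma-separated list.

Current: 9, moving UP
Serve above first (ascending): []
Then reverse, serve below (descending): [8, 7, 6, 5, 3, 2]

Answer: 8, 7, 6, 5, 3, 2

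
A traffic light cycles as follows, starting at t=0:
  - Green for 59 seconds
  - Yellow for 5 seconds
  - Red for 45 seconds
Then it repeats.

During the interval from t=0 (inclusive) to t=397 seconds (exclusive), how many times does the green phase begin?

Answer: 4

Derivation:
Cycle = 59+5+45 = 109s
green phase starts at t = k*109 + 0 for k=0,1,2,...
Need k*109+0 < 397 → k < 3.642
k ∈ {0, ..., 3} → 4 starts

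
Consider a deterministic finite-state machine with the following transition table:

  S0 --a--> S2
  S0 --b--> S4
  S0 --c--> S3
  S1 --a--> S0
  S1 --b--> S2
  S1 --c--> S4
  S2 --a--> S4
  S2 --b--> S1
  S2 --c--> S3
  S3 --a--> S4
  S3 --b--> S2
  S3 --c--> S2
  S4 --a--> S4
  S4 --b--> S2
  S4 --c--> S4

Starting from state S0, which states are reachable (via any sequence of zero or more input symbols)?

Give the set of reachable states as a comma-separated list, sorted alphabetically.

BFS from S0:
  visit S0: S0--a-->S2 (new), S0--b-->S4 (new), S0--c-->S3 (new)
  visit S2: S2--a-->S4 (seen), S2--b-->S1 (new), S2--c-->S3 (seen)
  visit S4: S4--a-->S4 (seen), S4--b-->S2 (seen), S4--c-->S4 (seen)
  visit S3: S3--a-->S4 (seen), S3--b-->S2 (seen), S3--c-->S2 (seen)
  visit S1: S1--a-->S0 (seen), S1--b-->S2 (seen), S1--c-->S4 (seen)

Answer: S0, S1, S2, S3, S4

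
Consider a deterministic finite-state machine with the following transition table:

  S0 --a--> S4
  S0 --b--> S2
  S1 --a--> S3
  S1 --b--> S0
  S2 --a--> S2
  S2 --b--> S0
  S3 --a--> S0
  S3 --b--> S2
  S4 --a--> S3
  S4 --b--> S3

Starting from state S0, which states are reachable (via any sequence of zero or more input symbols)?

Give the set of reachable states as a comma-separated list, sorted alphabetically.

Answer: S0, S2, S3, S4

Derivation:
BFS from S0:
  visit S0: S0--a-->S4 (new), S0--b-->S2 (new)
  visit S4: S4--a-->S3 (new), S4--b-->S3 (seen)
  visit S2: S2--a-->S2 (seen), S2--b-->S0 (seen)
  visit S3: S3--a-->S0 (seen), S3--b-->S2 (seen)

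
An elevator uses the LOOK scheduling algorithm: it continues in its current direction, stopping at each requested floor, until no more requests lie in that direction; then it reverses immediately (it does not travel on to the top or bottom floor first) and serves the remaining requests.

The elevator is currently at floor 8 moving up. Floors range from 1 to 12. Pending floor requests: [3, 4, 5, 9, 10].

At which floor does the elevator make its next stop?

Current floor: 8, direction: up
Requests above: [9, 10]
Requests below: [3, 4, 5]
Moving up and requests lie above → nearest above is min([9, 10]) = 9

Answer: 9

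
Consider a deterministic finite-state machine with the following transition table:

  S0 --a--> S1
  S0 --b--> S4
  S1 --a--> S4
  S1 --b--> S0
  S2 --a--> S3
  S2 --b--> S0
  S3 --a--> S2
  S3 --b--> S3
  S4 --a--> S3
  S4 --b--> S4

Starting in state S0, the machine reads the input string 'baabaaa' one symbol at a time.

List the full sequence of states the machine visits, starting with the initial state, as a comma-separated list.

Answer: S0, S4, S3, S2, S0, S1, S4, S3

Derivation:
Start: S0
  read 'b': S0 --b--> S4
  read 'a': S4 --a--> S3
  read 'a': S3 --a--> S2
  read 'b': S2 --b--> S0
  read 'a': S0 --a--> S1
  read 'a': S1 --a--> S4
  read 'a': S4 --a--> S3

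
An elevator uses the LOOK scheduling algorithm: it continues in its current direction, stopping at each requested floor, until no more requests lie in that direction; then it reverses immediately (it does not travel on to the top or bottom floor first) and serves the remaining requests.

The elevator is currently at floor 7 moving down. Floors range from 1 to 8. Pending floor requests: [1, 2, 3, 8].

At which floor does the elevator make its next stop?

Current floor: 7, direction: down
Requests above: [8]
Requests below: [1, 2, 3]
Moving down and requests lie below → nearest below is max([1, 2, 3]) = 3

Answer: 3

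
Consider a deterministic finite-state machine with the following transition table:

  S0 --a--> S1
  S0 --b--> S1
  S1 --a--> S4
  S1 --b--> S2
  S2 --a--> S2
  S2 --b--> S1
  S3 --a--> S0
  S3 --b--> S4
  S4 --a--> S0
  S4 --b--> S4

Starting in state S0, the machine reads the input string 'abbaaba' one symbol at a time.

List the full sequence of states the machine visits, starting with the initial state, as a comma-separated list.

Answer: S0, S1, S2, S1, S4, S0, S1, S4

Derivation:
Start: S0
  read 'a': S0 --a--> S1
  read 'b': S1 --b--> S2
  read 'b': S2 --b--> S1
  read 'a': S1 --a--> S4
  read 'a': S4 --a--> S0
  read 'b': S0 --b--> S1
  read 'a': S1 --a--> S4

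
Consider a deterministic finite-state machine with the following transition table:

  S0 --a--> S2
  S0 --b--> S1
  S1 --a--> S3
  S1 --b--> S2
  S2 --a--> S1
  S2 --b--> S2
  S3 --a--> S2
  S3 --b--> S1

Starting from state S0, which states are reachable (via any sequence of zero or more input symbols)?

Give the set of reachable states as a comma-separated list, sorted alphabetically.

BFS from S0:
  visit S0: S0--a-->S2 (new), S0--b-->S1 (new)
  visit S2: S2--a-->S1 (seen), S2--b-->S2 (seen)
  visit S1: S1--a-->S3 (new), S1--b-->S2 (seen)
  visit S3: S3--a-->S2 (seen), S3--b-->S1 (seen)

Answer: S0, S1, S2, S3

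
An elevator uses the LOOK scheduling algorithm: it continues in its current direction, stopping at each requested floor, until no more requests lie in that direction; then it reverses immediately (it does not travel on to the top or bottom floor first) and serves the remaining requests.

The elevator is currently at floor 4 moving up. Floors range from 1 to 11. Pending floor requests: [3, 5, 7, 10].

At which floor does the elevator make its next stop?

Current floor: 4, direction: up
Requests above: [5, 7, 10]
Requests below: [3]
Moving up and requests lie above → nearest above is min([5, 7, 10]) = 5

Answer: 5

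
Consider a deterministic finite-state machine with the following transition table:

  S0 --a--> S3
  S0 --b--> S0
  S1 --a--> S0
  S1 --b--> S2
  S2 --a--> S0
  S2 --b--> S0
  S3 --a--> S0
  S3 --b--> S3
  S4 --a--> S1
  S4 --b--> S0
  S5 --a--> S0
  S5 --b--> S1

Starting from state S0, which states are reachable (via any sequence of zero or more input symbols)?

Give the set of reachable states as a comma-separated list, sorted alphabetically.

Answer: S0, S3

Derivation:
BFS from S0:
  visit S0: S0--a-->S3 (new), S0--b-->S0 (seen)
  visit S3: S3--a-->S0 (seen), S3--b-->S3 (seen)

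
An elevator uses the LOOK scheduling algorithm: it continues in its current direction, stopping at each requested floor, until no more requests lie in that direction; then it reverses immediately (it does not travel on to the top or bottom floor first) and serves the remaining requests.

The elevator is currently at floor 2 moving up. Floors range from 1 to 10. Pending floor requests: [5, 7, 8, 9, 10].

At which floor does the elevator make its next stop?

Current floor: 2, direction: up
Requests above: [5, 7, 8, 9, 10]
Requests below: []
Moving up and requests lie above → nearest above is min([5, 7, 8, 9, 10]) = 5

Answer: 5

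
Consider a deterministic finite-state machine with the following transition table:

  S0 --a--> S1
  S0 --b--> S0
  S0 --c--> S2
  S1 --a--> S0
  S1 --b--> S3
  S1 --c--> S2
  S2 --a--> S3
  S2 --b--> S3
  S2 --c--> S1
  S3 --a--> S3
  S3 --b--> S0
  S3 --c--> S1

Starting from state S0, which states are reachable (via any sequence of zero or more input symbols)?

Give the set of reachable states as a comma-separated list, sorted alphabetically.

Answer: S0, S1, S2, S3

Derivation:
BFS from S0:
  visit S0: S0--a-->S1 (new), S0--b-->S0 (seen), S0--c-->S2 (new)
  visit S1: S1--a-->S0 (seen), S1--b-->S3 (new), S1--c-->S2 (seen)
  visit S2: S2--a-->S3 (seen), S2--b-->S3 (seen), S2--c-->S1 (seen)
  visit S3: S3--a-->S3 (seen), S3--b-->S0 (seen), S3--c-->S1 (seen)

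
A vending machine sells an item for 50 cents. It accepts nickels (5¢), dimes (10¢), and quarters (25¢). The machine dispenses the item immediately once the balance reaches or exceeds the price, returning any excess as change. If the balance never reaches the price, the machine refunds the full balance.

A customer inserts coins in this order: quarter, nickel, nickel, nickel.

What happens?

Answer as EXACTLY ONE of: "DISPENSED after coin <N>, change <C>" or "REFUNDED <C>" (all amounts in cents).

Price: 50¢
Coin 1 (quarter, 25¢): balance = 25¢
Coin 2 (nickel, 5¢): balance = 30¢
Coin 3 (nickel, 5¢): balance = 35¢
Coin 4 (nickel, 5¢): balance = 40¢
All coins inserted, balance 40¢ < price 50¢ → REFUND 40¢

Answer: REFUNDED 40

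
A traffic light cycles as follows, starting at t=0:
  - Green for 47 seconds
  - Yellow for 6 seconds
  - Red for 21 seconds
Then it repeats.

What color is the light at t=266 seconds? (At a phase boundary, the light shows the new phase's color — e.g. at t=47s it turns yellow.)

Answer: green

Derivation:
Cycle length = 47 + 6 + 21 = 74s
t = 266, phase_t = 266 mod 74 = 44
44 < 47 (green end) → GREEN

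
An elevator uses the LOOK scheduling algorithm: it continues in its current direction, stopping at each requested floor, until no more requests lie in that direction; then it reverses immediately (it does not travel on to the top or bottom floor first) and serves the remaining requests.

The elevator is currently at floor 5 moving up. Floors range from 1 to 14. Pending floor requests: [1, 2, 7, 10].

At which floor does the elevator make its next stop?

Answer: 7

Derivation:
Current floor: 5, direction: up
Requests above: [7, 10]
Requests below: [1, 2]
Moving up and requests lie above → nearest above is min([7, 10]) = 7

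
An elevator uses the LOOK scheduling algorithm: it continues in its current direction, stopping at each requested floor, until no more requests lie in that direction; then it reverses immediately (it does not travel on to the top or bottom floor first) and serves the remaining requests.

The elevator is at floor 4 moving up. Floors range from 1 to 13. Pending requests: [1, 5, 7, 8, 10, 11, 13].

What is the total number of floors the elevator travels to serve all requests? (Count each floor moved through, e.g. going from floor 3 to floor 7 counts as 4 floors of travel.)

Start at floor 4 moving up, LOOK stop order: [5, 7, 8, 10, 11, 13, 1]
  4 → 5: |5-4| = 1, total = 1
  5 → 7: |7-5| = 2, total = 3
  7 → 8: |8-7| = 1, total = 4
  8 → 10: |10-8| = 2, total = 6
  10 → 11: |11-10| = 1, total = 7
  11 → 13: |13-11| = 2, total = 9
  13 → 1: |1-13| = 12, total = 21

Answer: 21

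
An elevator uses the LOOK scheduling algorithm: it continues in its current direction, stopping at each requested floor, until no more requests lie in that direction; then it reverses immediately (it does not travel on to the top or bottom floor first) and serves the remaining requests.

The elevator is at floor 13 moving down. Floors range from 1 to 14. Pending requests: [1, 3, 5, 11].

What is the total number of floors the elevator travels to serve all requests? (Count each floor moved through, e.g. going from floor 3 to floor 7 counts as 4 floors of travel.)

Start at floor 13 moving down, LOOK stop order: [11, 5, 3, 1]
  13 → 11: |11-13| = 2, total = 2
  11 → 5: |5-11| = 6, total = 8
  5 → 3: |3-5| = 2, total = 10
  3 → 1: |1-3| = 2, total = 12

Answer: 12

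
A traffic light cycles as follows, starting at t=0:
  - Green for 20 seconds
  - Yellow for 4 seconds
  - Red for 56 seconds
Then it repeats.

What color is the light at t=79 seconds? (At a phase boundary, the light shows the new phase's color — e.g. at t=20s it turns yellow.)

Answer: red

Derivation:
Cycle length = 20 + 4 + 56 = 80s
t = 79, phase_t = 79 mod 80 = 79
79 >= 24 → RED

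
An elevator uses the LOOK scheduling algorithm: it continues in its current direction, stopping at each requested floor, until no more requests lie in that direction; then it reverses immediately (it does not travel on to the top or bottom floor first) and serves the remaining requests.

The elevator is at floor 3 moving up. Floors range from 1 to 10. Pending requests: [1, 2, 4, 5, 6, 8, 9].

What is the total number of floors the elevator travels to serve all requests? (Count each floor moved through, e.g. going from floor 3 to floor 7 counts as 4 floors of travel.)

Start at floor 3 moving up, LOOK stop order: [4, 5, 6, 8, 9, 2, 1]
  3 → 4: |4-3| = 1, total = 1
  4 → 5: |5-4| = 1, total = 2
  5 → 6: |6-5| = 1, total = 3
  6 → 8: |8-6| = 2, total = 5
  8 → 9: |9-8| = 1, total = 6
  9 → 2: |2-9| = 7, total = 13
  2 → 1: |1-2| = 1, total = 14

Answer: 14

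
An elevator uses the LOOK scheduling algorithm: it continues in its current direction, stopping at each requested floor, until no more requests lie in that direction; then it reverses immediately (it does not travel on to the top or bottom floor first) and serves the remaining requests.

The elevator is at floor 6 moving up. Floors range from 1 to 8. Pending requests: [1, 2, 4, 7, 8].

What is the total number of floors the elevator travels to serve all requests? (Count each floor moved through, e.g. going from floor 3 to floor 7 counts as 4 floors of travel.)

Answer: 9

Derivation:
Start at floor 6 moving up, LOOK stop order: [7, 8, 4, 2, 1]
  6 → 7: |7-6| = 1, total = 1
  7 → 8: |8-7| = 1, total = 2
  8 → 4: |4-8| = 4, total = 6
  4 → 2: |2-4| = 2, total = 8
  2 → 1: |1-2| = 1, total = 9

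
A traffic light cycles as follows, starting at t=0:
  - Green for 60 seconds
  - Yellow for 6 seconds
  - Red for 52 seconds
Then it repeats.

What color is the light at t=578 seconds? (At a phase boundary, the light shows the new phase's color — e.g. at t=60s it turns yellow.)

Answer: red

Derivation:
Cycle length = 60 + 6 + 52 = 118s
t = 578, phase_t = 578 mod 118 = 106
106 >= 66 → RED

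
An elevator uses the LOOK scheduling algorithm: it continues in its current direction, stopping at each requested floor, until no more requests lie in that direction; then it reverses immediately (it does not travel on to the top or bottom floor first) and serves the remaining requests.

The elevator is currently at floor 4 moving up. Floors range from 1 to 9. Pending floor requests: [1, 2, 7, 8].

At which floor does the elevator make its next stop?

Answer: 7

Derivation:
Current floor: 4, direction: up
Requests above: [7, 8]
Requests below: [1, 2]
Moving up and requests lie above → nearest above is min([7, 8]) = 7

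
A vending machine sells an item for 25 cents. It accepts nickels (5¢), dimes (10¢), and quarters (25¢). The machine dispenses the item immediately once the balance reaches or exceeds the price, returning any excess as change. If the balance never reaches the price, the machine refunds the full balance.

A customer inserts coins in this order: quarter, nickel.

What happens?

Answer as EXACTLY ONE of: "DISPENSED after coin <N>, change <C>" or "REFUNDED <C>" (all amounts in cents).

Price: 25¢
Coin 1 (quarter, 25¢): balance = 25¢
  → balance >= price → DISPENSE, change = 25 - 25 = 0¢

Answer: DISPENSED after coin 1, change 0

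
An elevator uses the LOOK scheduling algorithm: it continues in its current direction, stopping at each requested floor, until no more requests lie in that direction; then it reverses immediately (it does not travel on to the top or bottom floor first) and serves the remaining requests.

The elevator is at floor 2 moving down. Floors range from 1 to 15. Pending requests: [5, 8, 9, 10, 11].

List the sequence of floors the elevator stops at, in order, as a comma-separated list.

Current: 2, moving DOWN
Serve below first (descending): []
Then reverse, serve above (ascending): [5, 8, 9, 10, 11]

Answer: 5, 8, 9, 10, 11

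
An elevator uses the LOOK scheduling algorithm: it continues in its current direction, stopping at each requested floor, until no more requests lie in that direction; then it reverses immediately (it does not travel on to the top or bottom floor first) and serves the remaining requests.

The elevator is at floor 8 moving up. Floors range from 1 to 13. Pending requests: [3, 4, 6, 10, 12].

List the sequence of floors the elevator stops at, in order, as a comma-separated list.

Current: 8, moving UP
Serve above first (ascending): [10, 12]
Then reverse, serve below (descending): [6, 4, 3]

Answer: 10, 12, 6, 4, 3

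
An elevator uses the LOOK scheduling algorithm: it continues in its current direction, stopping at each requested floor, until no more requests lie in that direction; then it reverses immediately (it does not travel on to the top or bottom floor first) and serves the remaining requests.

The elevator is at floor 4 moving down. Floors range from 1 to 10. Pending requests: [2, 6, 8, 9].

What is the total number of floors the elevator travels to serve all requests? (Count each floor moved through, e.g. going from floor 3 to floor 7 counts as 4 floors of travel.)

Start at floor 4 moving down, LOOK stop order: [2, 6, 8, 9]
  4 → 2: |2-4| = 2, total = 2
  2 → 6: |6-2| = 4, total = 6
  6 → 8: |8-6| = 2, total = 8
  8 → 9: |9-8| = 1, total = 9

Answer: 9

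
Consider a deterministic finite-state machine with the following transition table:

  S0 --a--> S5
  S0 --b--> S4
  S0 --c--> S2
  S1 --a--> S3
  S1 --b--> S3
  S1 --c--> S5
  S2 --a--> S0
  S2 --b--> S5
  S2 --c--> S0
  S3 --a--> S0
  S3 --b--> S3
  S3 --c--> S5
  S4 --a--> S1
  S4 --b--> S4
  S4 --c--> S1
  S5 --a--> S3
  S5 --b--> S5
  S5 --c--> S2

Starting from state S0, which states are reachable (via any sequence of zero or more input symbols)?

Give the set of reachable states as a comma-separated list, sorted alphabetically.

BFS from S0:
  visit S0: S0--a-->S5 (new), S0--b-->S4 (new), S0--c-->S2 (new)
  visit S5: S5--a-->S3 (new), S5--b-->S5 (seen), S5--c-->S2 (seen)
  visit S4: S4--a-->S1 (new), S4--b-->S4 (seen), S4--c-->S1 (seen)
  visit S2: S2--a-->S0 (seen), S2--b-->S5 (seen), S2--c-->S0 (seen)
  visit S3: S3--a-->S0 (seen), S3--b-->S3 (seen), S3--c-->S5 (seen)
  visit S1: S1--a-->S3 (seen), S1--b-->S3 (seen), S1--c-->S5 (seen)

Answer: S0, S1, S2, S3, S4, S5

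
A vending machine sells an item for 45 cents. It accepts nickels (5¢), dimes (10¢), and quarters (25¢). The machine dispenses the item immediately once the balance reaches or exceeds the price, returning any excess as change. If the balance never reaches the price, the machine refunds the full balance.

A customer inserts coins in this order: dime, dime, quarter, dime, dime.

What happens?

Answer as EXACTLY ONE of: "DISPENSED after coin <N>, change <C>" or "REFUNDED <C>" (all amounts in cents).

Price: 45¢
Coin 1 (dime, 10¢): balance = 10¢
Coin 2 (dime, 10¢): balance = 20¢
Coin 3 (quarter, 25¢): balance = 45¢
  → balance >= price → DISPENSE, change = 45 - 45 = 0¢

Answer: DISPENSED after coin 3, change 0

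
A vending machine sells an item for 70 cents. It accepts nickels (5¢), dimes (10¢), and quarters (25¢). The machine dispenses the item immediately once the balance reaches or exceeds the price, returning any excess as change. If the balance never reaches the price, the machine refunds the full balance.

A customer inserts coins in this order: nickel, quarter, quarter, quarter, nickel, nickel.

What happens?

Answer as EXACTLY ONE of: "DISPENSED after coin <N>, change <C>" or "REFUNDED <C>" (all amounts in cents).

Answer: DISPENSED after coin 4, change 10

Derivation:
Price: 70¢
Coin 1 (nickel, 5¢): balance = 5¢
Coin 2 (quarter, 25¢): balance = 30¢
Coin 3 (quarter, 25¢): balance = 55¢
Coin 4 (quarter, 25¢): balance = 80¢
  → balance >= price → DISPENSE, change = 80 - 70 = 10¢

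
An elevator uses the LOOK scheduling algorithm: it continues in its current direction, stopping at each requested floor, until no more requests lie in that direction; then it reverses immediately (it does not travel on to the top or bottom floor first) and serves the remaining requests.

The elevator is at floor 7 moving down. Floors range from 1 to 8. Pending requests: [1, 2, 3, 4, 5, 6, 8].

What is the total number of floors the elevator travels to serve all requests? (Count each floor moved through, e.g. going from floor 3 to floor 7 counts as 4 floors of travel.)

Start at floor 7 moving down, LOOK stop order: [6, 5, 4, 3, 2, 1, 8]
  7 → 6: |6-7| = 1, total = 1
  6 → 5: |5-6| = 1, total = 2
  5 → 4: |4-5| = 1, total = 3
  4 → 3: |3-4| = 1, total = 4
  3 → 2: |2-3| = 1, total = 5
  2 → 1: |1-2| = 1, total = 6
  1 → 8: |8-1| = 7, total = 13

Answer: 13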